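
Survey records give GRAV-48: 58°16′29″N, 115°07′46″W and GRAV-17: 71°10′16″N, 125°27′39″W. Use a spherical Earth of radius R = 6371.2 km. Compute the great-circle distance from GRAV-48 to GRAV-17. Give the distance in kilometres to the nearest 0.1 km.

GRAV-48: φ = +58.27472°, λ = -115.12944°
GRAV-17: φ = +71.17111°, λ = -125.46083°
Δφ = 12.8964°,  Δλ = -10.3314°
a = sin²(Δφ/2) + cos φ₁ cos φ₂ sin²(Δλ/2) = 0.013988
c = 2·arcsin(√a) = 0.237098 rad = 13.5847°
d = R·c = 6371.2 × 0.237098 = 1510.6 km

1510.6 km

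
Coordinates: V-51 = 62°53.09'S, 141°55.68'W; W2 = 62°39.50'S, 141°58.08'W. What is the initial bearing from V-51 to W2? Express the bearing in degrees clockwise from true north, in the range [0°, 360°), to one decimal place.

V-51: φ = -62.88483°, λ = -141.92800°
W2: φ = -62.65833°, λ = -141.96800°
Δλ = -0.0400°
y = sin Δλ · cos φ₂ = -0.000321
x = cos φ₁ sin φ₂ − sin φ₁ cos φ₂ cos Δλ = 0.003953
θ = atan2(y, x) = -4.6373° → 355.3627° (mod 360°)

355.4°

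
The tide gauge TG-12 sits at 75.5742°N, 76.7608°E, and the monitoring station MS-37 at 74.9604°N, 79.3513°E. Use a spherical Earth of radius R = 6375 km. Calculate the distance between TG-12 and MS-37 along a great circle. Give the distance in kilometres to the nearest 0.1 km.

Δφ = -0.6138°,  Δλ = 2.5905°
a = sin²(Δφ/2) + cos φ₁ cos φ₂ sin²(Δλ/2) = 0.000062
c = 2·arcsin(√a) = 0.015713 rad = 0.9003°
d = R·c = 6375 × 0.015713 = 100.2 km

100.2 km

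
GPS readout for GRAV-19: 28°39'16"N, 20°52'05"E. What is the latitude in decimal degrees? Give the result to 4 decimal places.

28° + 39′/60 + 16″/3600 = 28 + 0.65000 + 0.00444 = 28.6544°

28.6544°N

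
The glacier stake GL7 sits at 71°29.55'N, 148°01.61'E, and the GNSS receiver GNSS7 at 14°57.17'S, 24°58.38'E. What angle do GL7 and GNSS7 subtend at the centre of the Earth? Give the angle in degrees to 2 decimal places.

114.33°

GL7: φ = +71.49250°, λ = +148.02683°
GNSS7: φ = -14.95283°, λ = +24.97300°
Δφ = -86.4453°,  Δλ = -123.0538°
a = sin²(Δφ/2) + cos φ₁ cos φ₂ sin²(Δλ/2) = 0.705975
c = 2·arcsin(√a) = 1.995390 rad = 114.3274°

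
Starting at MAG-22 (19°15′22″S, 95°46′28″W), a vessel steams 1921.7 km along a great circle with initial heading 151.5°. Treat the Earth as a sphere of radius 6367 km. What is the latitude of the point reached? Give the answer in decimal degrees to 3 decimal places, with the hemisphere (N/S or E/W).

MAG-22: φ = -19.25611°, λ = -95.77444°
δ = d/R = 1921.7/6367 = 0.301822 rad
φ₂ = arcsin(sin φ₁ cos δ + cos φ₁ sin δ cos θ)
   = arcsin(-0.32979·0.95480 + 0.94405·0.29726·-0.87882) = -34.16000°
λ₂ = λ₁ + atan2(sin θ sin δ cos φ₁, cos δ − sin φ₁ sin φ₂) = -85.90441°

34.160°S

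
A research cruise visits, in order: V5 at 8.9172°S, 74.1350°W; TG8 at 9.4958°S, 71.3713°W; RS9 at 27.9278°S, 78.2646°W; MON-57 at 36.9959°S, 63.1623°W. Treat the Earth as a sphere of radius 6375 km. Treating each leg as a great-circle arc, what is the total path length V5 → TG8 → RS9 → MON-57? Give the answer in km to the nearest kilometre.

V5→TG8: c = 0.048673 rad, d = 310.29 km
TG8→RS9: c = 0.341061 rad, d = 2174.26 km
RS9→MON-57: c = 0.272394 rad, d = 1736.51 km
Total = 310.29 + 2174.26 + 1736.51 = 4221.06 km

4221 km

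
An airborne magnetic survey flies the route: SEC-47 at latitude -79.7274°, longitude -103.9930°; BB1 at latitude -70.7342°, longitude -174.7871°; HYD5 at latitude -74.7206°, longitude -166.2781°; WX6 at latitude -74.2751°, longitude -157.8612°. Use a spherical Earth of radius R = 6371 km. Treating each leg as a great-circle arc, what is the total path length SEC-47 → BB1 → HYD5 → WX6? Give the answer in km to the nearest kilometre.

2838 km

SEC-47→BB1: c = 0.323204 rad, d = 2059.13 km
BB1→HYD5: c = 0.082200 rad, d = 523.70 km
HYD5→WX6: c = 0.039990 rad, d = 254.77 km
Total = 2059.13 + 523.70 + 254.77 = 2837.60 km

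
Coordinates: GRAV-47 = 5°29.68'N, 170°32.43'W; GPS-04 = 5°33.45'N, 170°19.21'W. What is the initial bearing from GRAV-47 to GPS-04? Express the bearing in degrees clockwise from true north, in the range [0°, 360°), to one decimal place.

GRAV-47: φ = +5.49467°, λ = -170.54050°
GPS-04: φ = +5.55750°, λ = -170.32017°
Δλ = 0.2203°
y = sin Δλ · cos φ₂ = 0.003827
x = cos φ₁ sin φ₂ − sin φ₁ cos φ₂ cos Δλ = 0.001097
θ = atan2(y, x) = 74.0021° → 74.0021° (mod 360°)

74.0°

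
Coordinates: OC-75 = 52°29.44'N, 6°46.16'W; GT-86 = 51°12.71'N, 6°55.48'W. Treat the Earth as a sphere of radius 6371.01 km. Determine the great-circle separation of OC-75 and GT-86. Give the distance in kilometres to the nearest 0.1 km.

OC-75: φ = +52.49067°, λ = -6.76933°
GT-86: φ = +51.21183°, λ = -6.92467°
Δφ = -1.2788°,  Δλ = -0.1553°
a = sin²(Δφ/2) + cos φ₁ cos φ₂ sin²(Δλ/2) = 0.000125
c = 2·arcsin(√a) = 0.022383 rad = 1.2824°
d = R·c = 6371.01 × 0.022383 = 142.6 km

142.6 km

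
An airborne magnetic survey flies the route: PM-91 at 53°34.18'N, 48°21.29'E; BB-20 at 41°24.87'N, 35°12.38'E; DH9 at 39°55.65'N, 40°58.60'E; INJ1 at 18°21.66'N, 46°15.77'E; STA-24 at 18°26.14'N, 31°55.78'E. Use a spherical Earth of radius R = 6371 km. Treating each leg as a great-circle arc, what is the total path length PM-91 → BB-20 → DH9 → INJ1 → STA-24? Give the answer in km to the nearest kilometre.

6145 km

PM-91: φ = +53.56967°, λ = +48.35483°
BB-20: φ = +41.41450°, λ = +35.20633°
DH9: φ = +39.92750°, λ = +40.97667°
INJ1: φ = +18.36100°, λ = +46.26283°
STA-24: φ = +18.43567°, λ = +31.92967°
PM-91→BB-20: c = 0.261878 rad, d = 1668.42 km
BB-20→DH9: c = 0.080655 rad, d = 513.85 km
DH9→INJ1: c = 0.384740 rad, d = 2451.18 km
INJ1→STA-24: c = 0.237316 rad, d = 1511.94 km
Total = 1668.42 + 513.85 + 2451.18 + 1511.94 = 6145.39 km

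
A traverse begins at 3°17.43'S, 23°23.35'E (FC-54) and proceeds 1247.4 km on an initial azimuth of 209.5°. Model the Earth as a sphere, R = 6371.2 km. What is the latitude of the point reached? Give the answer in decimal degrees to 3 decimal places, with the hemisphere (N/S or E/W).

13.023°S

FC-54: φ = -3.29050°, λ = +23.38917°
δ = d/R = 1247.4/6371.2 = 0.195787 rad
φ₂ = arcsin(sin φ₁ cos δ + cos φ₁ sin δ cos θ)
   = arcsin(-0.05740·0.98089 + 0.99835·0.19454·-0.87036) = -13.02292°
λ₂ = λ₁ + atan2(sin θ sin δ cos φ₁, cos δ − sin φ₁ sin φ₂) = 17.74648°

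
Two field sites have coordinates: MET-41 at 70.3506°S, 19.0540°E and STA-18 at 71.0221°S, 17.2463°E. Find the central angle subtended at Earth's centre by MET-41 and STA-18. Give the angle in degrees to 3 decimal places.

0.899°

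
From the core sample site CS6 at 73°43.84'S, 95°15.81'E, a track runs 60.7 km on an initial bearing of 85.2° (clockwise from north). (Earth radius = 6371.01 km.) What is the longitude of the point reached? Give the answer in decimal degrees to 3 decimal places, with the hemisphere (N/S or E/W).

CS6: φ = -73.73067°, λ = +95.26350°
δ = d/R = 60.7/6371.01 = 0.009528 rad
φ₂ = arcsin(sin φ₁ cos δ + cos φ₁ sin δ cos θ)
   = arcsin(-0.95996·0.99995 + 0.28015·0.00953·0.08368) = -73.67617°
λ₂ = λ₁ + atan2(sin θ sin δ cos φ₁, cos δ − sin φ₁ sin φ₂) = 97.19923°

97.199°E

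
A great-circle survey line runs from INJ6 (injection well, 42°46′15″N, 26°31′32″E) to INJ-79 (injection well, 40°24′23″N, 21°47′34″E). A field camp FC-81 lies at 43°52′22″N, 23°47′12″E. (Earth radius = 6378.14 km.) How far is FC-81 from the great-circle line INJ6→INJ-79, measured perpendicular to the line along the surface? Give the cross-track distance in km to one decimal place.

INJ6: φ = +42.77083°, λ = +26.52556°
INJ-79: φ = +40.40639°, λ = +21.79278°
FC-81: φ = +43.87278°, λ = +23.78667°
δ₁₃ = central angle INJ6→FC-81 = 0.039738 rad  (haversine)
θ₁₃ = bearing INJ6→FC-81 = 299.878°,  θ₁₂ = bearing INJ6→INJ-79 = 237.847°
dₓₜ = R·arcsin(sin δ₁₃ · sin(θ₁₃ − θ₁₂)) = 6378.14·arcsin(0.03973·sin(62.031°)) = 223.837 km
|dₓₜ| = 223.837 km

223.8 km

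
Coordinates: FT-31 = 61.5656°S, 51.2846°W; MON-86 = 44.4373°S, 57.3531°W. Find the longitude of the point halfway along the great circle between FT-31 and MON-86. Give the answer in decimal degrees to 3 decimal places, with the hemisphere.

54.926°W

Bx = cos φ₂ cos Δλ = 0.710016,  By = cos φ₂ sin Δλ = -0.075484
φₘ = atan2(sin φ₁ + sin φ₂, √((cos φ₁ + Bx)² + By²)) = -53.03853°
λₘ = λ₁ + atan2(By, cos φ₁ + Bx) = -54.92581°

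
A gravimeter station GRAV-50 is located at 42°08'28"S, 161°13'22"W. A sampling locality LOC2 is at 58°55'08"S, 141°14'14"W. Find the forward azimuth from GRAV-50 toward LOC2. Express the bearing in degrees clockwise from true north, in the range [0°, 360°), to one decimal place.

150.3°

GRAV-50: φ = -42.14111°, λ = -161.22278°
LOC2: φ = -58.91889°, λ = -141.23722°
Δλ = 19.9856°
y = sin Δλ · cos φ₂ = 0.176446
x = cos φ₁ sin φ₂ − sin φ₁ cos φ₂ cos Δλ = -0.309520
θ = atan2(y, x) = 150.3141° → 150.3141° (mod 360°)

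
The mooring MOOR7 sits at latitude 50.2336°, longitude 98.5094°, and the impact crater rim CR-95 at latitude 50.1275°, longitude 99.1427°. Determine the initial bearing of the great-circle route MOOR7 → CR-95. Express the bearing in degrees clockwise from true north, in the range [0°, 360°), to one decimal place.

Δλ = 0.6333°
y = sin Δλ · cos φ₂ = 0.007086
x = cos φ₁ sin φ₂ − sin φ₁ cos φ₂ cos Δλ = -0.001822
θ = atan2(y, x) = 104.4179° → 104.4179° (mod 360°)

104.4°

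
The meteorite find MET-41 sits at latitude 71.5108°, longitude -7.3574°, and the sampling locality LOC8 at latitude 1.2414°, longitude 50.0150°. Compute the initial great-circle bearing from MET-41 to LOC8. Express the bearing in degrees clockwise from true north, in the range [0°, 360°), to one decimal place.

120.9°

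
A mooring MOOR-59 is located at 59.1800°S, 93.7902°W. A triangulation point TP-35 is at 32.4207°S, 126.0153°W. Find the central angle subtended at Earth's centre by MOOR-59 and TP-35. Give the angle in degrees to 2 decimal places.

Δφ = 26.7593°,  Δλ = -32.2251°
a = sin²(Δφ/2) + cos φ₁ cos φ₂ sin²(Δλ/2) = 0.086857
c = 2·arcsin(√a) = 0.598316 rad = 34.2810°

34.28°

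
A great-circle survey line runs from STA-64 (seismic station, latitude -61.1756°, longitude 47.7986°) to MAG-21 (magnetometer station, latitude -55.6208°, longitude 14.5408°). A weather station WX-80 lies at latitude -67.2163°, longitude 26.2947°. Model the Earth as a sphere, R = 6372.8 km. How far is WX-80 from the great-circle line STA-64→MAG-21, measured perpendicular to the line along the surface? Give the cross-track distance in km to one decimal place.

868.8 km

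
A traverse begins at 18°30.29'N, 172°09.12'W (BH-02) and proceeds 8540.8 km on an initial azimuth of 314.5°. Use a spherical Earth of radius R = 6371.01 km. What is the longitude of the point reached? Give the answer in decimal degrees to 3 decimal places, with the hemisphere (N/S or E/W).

97.832°E

BH-02: φ = +18.50483°, λ = -172.15200°
δ = d/R = 8540.8/6371.01 = 1.340572 rad
φ₂ = arcsin(sin φ₁ cos δ + cos φ₁ sin δ cos θ)
   = arcsin(0.31738·0.22820 + 0.94830·0.97362·0.70091) = 46.01806°
λ₂ = λ₁ + atan2(sin θ sin δ cos φ₁, cos δ − sin φ₁ sin φ₂) = 97.83222°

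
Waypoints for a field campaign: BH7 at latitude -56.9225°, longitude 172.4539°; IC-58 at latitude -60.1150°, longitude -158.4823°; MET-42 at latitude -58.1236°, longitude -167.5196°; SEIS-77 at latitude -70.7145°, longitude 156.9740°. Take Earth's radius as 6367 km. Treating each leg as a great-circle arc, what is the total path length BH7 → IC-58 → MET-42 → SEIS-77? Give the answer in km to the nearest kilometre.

BH7→IC-58: c = 0.268366 rad, d = 1708.68 km
IC-58→MET-42: c = 0.088009 rad, d = 560.35 km
MET-42→SEIS-77: c = 0.337700 rad, d = 2150.14 km
Total = 1708.68 + 560.35 + 2150.14 = 4419.18 km

4419 km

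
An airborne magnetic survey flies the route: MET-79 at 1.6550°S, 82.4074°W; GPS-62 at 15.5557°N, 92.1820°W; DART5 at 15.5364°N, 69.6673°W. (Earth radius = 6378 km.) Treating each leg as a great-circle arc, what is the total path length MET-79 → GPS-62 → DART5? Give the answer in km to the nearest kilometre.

4611 km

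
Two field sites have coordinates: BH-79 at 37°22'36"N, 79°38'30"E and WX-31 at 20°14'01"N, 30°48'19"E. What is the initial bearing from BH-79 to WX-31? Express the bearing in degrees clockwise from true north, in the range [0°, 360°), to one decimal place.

BH-79: φ = +37.37667°, λ = +79.64167°
WX-31: φ = +20.23361°, λ = +30.80528°
Δλ = -48.8364°
y = sin Δλ · cos φ₂ = -0.706376
x = cos φ₁ sin φ₂ − sin φ₁ cos φ₂ cos Δλ = -0.100079
θ = atan2(y, x) = -98.0639° → 261.9361° (mod 360°)

261.9°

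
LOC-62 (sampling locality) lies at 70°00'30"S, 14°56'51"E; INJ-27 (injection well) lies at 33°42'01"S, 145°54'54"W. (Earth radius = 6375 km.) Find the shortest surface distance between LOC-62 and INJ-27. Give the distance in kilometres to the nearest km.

8385 km

LOC-62: φ = -70.00833°, λ = +14.94750°
INJ-27: φ = -33.70028°, λ = -145.91500°
Δφ = 36.3081°,  Δλ = -160.8625°
a = sin²(Δφ/2) + cos φ₁ cos φ₂ sin²(Δλ/2) = 0.373648
c = 2·arcsin(√a) = 1.315323 rad = 75.3625°
d = R·c = 6375 × 1.315323 = 8385.2 km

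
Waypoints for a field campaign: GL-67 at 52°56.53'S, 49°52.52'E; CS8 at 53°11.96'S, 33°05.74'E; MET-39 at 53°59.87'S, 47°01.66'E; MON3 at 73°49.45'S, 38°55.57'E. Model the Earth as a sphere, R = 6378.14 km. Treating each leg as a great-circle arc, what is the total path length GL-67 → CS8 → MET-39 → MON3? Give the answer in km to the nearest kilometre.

GL-67: φ = -52.94217°, λ = +49.87533°
CS8: φ = -53.19933°, λ = +33.09567°
MET-39: φ = -53.99783°, λ = +47.02767°
MON3: φ = -73.82417°, λ = +38.92617°
GL-67→CS8: c = 0.175613 rad, d = 1120.08 km
CS8→MET-39: c = 0.144734 rad, d = 923.14 km
MET-39→MON3: c = 0.350822 rad, d = 2237.59 km
Total = 1120.08 + 923.14 + 2237.59 = 4280.81 km

4281 km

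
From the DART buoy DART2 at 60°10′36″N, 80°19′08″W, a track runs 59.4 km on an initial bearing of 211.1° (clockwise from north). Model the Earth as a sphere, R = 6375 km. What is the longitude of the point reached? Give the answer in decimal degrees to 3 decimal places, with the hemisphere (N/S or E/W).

80.866°W

DART2: φ = +60.17667°, λ = -80.31889°
δ = d/R = 59.4/6375 = 0.009318 rad
φ₂ = arcsin(sin φ₁ cos δ + cos φ₁ sin δ cos θ)
   = arcsin(0.86756·0.99996 + 0.49733·0.00932·-0.85627) = 59.71840°
λ₂ = λ₁ + atan2(sin θ sin δ cos φ₁, cos δ − sin φ₁ sin φ₂) = -80.86576°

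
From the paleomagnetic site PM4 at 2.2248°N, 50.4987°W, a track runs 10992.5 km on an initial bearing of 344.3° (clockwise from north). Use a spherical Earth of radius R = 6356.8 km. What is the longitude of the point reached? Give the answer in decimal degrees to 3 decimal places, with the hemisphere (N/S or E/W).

δ = d/R = 10992.5/6356.8 = 1.729251 rad
φ₂ = arcsin(sin φ₁ cos δ + cos φ₁ sin δ cos θ)
   = arcsin(0.03882·-0.15779 + 0.99925·0.98747·0.96269) = 70.69800°
λ₂ = λ₁ + atan2(sin θ sin δ cos φ₁, cos δ − sin φ₁ sin φ₂) = -176.56000°

176.560°W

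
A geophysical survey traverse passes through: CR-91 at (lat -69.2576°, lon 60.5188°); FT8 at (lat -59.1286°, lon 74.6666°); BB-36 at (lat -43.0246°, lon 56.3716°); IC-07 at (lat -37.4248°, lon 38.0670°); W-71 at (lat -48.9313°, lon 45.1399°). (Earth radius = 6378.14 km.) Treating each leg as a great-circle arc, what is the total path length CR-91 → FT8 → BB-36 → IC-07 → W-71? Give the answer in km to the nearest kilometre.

CR-91→FT8: c = 0.205779 rad, d = 1312.48 km
FT8→BB-36: c = 0.342855 rad, d = 2186.78 km
BB-36→IC-07: c = 0.262089 rad, d = 1671.64 km
IC-07→W-71: c = 0.219842 rad, d = 1402.18 km
Total = 1312.48 + 2186.78 + 1671.64 + 1402.18 = 6573.08 km

6573 km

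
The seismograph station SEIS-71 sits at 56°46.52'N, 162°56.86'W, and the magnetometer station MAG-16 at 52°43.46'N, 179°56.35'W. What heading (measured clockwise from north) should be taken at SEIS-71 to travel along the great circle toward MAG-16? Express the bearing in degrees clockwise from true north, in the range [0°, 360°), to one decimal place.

254.7°

SEIS-71: φ = +56.77533°, λ = -162.94767°
MAG-16: φ = +52.72433°, λ = -179.93917°
Δλ = -16.9915°
y = sin Δλ · cos φ₂ = -0.176989
x = cos φ₁ sin φ₂ − sin φ₁ cos φ₂ cos Δλ = -0.048528
θ = atan2(y, x) = -105.3330° → 254.6670° (mod 360°)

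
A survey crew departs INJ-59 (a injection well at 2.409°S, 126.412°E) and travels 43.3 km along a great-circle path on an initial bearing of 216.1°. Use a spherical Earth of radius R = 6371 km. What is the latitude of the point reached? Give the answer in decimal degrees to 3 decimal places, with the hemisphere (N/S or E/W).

δ = d/R = 43.3/6371 = 0.006796 rad
φ₂ = arcsin(sin φ₁ cos δ + cos φ₁ sin δ cos θ)
   = arcsin(-0.04203·0.99998 + 0.99912·0.00680·-0.80799) = -2.72362°
λ₂ = λ₁ + atan2(sin θ sin δ cos φ₁, cos δ − sin φ₁ sin φ₂) = 126.18230°

2.724°S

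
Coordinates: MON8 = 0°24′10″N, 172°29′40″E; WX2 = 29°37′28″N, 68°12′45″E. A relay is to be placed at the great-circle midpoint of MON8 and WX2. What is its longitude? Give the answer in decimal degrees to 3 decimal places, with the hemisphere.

125.493°E

MON8: φ = +0.40278°, λ = +172.49444°
WX2: φ = +29.62444°, λ = +68.21250°
Bx = cos φ₂ cos Δλ = -0.214447,  By = cos φ₂ sin Δλ = -0.842418
φₘ = atan2(sin φ₁ + sin φ₂, √((cos φ₁ + Bx)² + By²)) = 23.52136°
λₘ = λ₁ + atan2(By, cos φ₁ + Bx) = 125.49304°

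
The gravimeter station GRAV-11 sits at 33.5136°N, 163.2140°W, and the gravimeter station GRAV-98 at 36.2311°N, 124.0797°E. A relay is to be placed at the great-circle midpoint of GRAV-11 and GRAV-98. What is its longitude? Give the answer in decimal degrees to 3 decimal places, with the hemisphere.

161.130°E

Bx = cos φ₂ cos Δλ = 0.239790,  By = cos φ₂ sin Δλ = -0.770174
φₘ = atan2(sin φ₁ + sin φ₂, √((cos φ₁ + Bx)² + By²)) = 40.86747°
λₘ = λ₁ + atan2(By, cos φ₁ + Bx) = 161.12987°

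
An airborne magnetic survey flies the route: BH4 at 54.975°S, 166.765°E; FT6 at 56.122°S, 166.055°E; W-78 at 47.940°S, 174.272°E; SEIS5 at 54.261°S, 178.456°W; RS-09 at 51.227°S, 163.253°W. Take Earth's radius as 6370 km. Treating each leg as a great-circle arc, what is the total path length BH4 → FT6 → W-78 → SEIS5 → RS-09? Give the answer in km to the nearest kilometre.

BH4→FT6: c = 0.021211 rad, d = 135.11 km
FT6→W-78: c = 0.167604 rad, d = 1067.63 km
W-78→SEIS5: c = 0.135948 rad, d = 865.99 km
SEIS5→RS-09: c = 0.168741 rad, d = 1074.88 km
Total = 135.11 + 1067.63 + 865.99 + 1074.88 = 3143.61 km

3144 km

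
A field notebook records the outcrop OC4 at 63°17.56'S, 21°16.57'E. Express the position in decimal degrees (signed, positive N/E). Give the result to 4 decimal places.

lat: 63.2927° S → -63.2927°
lon: 21.2762° E → +21.2762°

-63.2927°, +21.2762°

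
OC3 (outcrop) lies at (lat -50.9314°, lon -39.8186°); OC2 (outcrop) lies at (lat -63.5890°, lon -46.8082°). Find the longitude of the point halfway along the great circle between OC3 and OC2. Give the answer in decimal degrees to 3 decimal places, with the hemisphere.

42.710°W

Bx = cos φ₂ cos Δλ = 0.441501,  By = cos φ₂ sin Δλ = -0.054128
φₘ = atan2(sin φ₁ + sin φ₂, √((cos φ₁ + Bx)² + By²)) = -57.30725°
λₘ = λ₁ + atan2(By, cos φ₁ + Bx) = -42.70983°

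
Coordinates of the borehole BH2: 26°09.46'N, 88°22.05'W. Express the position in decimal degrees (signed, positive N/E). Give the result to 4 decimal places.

+26.1577°, -88.3675°

lat: 26.1577° N → +26.1577°
lon: 88.3675° W → -88.3675°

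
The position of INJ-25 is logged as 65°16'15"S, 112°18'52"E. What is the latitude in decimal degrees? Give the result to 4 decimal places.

65.2708°S

65° + 16′/60 + 15″/3600 = 65 + 0.26667 + 0.00417 = 65.2708°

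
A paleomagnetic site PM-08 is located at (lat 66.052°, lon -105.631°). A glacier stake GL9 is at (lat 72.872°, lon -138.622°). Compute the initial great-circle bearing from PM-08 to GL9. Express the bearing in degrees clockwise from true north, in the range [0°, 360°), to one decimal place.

Δλ = -32.9910°
y = sin Δλ · cos φ₂ = -0.160361
x = cos φ₁ sin φ₂ − sin φ₁ cos φ₂ cos Δλ = 0.162150
θ = atan2(y, x) = -44.6822° → 315.3178° (mod 360°)

315.3°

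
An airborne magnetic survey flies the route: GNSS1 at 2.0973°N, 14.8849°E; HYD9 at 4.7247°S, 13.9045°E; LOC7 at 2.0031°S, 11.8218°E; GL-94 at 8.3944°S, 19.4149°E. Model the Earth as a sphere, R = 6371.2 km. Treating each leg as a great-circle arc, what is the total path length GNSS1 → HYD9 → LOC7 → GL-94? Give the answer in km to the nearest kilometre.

2248 km

GNSS1→HYD9: c = 0.120288 rad, d = 766.38 km
HYD9→LOC7: c = 0.059773 rad, d = 380.83 km
LOC7→GL-94: c = 0.172751 rad, d = 1100.63 km
Total = 766.38 + 380.83 + 1100.63 = 2247.84 km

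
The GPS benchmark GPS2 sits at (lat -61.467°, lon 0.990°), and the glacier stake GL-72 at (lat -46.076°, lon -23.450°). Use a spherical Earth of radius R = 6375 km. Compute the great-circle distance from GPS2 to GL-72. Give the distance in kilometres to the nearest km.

Δφ = 15.3910°,  Δλ = -24.4400°
a = sin²(Δφ/2) + cos φ₁ cos φ₂ sin²(Δλ/2) = 0.032777
c = 2·arcsin(√a) = 0.364097 rad = 20.8612°
d = R·c = 6375 × 0.364097 = 2321.1 km

2321 km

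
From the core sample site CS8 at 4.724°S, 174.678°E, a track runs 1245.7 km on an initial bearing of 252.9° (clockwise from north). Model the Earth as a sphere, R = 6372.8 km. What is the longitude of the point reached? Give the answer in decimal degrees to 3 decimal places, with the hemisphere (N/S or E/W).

δ = d/R = 1245.7/6372.8 = 0.195471 rad
φ₂ = arcsin(sin φ₁ cos δ + cos φ₁ sin δ cos θ)
   = arcsin(-0.08236·0.98096 + 0.99660·0.19423·-0.29404) = -7.91505°
λ₂ = λ₁ + atan2(sin θ sin δ cos φ₁, cos δ − sin φ₁ sin φ₂) = 163.87526°

163.875°E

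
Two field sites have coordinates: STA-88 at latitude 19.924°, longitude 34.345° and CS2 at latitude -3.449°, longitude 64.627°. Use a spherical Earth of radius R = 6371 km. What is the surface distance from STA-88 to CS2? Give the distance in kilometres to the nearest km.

Δφ = -23.3730°,  Δλ = 30.2820°
a = sin²(Δφ/2) + cos φ₁ cos φ₂ sin²(Δλ/2) = 0.105053
c = 2·arcsin(√a) = 0.660159 rad = 37.8243°
d = R·c = 6371 × 0.660159 = 4205.9 km

4206 km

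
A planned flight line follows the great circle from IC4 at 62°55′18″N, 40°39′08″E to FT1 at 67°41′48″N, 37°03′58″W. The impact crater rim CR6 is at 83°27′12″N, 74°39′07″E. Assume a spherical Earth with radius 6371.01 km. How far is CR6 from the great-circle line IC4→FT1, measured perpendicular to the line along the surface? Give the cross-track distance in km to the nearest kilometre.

2019 km

IC4: φ = +62.92167°, λ = +40.65222°
FT1: φ = +67.69667°, λ = -37.06611°
CR6: φ = +83.45333°, λ = +74.65194°
δ₁₃ = central angle IC4→CR6 = 0.382845 rad  (haversine)
θ₁₃ = bearing IC4→CR6 = 9.827°,  θ₁₂ = bearing IC4→FT1 = 313.286°
dₓₜ = R·arcsin(sin δ₁₃ · sin(θ₁₃ − θ₁₂)) = 6371.01·arcsin(0.37356·sin(-303.459°)) = 2019.183 km
|dₓₜ| = 2019.183 km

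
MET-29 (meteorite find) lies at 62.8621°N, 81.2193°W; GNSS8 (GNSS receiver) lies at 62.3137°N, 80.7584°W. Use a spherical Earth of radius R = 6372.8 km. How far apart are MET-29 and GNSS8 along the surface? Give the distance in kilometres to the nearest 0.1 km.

65.4 km

Δφ = -0.5484°,  Δλ = 0.4609°
a = sin²(Δφ/2) + cos φ₁ cos φ₂ sin²(Δλ/2) = 0.000026
c = 2·arcsin(√a) = 0.010263 rad = 0.5880°
d = R·c = 6372.8 × 0.010263 = 65.4 km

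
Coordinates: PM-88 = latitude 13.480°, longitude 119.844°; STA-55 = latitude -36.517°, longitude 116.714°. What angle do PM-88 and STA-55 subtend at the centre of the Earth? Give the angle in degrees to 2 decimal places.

Δφ = -49.9970°,  Δλ = -3.1300°
a = sin²(Δφ/2) + cos φ₁ cos φ₂ sin²(Δλ/2) = 0.179169
c = 2·arcsin(√a) = 0.874133 rad = 50.0842°

50.08°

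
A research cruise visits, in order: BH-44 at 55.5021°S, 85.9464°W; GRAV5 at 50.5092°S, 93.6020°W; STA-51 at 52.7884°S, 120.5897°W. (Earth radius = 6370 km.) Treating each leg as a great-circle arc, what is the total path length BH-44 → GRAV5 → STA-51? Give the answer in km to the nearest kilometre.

BH-44→GRAV5: c = 0.118433 rad, d = 754.42 km
GRAV5→STA-51: c = 0.293188 rad, d = 1867.61 km
Total = 754.42 + 1867.61 = 2622.02 km

2622 km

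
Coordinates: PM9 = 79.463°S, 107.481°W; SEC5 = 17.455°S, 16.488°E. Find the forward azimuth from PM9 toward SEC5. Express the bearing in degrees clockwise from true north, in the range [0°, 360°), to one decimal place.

126.2°

Δλ = 123.9690°
y = sin Δλ · cos φ₂ = 0.791151
x = cos φ₁ sin φ₂ − sin φ₁ cos φ₂ cos Δλ = -0.578881
θ = atan2(y, x) = 126.1927° → 126.1927° (mod 360°)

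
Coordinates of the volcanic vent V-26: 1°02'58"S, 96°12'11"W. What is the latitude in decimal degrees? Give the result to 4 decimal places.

1° + 2′/60 + 58″/3600 = 1 + 0.03333 + 0.01611 = 1.0494°

1.0494°S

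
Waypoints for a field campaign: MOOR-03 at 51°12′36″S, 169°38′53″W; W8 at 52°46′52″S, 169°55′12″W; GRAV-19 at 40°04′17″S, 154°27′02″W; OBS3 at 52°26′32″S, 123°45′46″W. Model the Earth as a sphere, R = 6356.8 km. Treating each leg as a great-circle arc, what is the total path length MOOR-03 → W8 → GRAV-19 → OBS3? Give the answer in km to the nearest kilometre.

MOOR-03: φ = -51.21000°, λ = -169.64806°
W8: φ = -52.78111°, λ = -169.92000°
GRAV-19: φ = -40.07139°, λ = -154.45056°
OBS3: φ = -52.44222°, λ = -123.76278°
MOOR-03→W8: c = 0.027576 rad, d = 175.30 km
W8→GRAV-19: c = 0.288299 rad, d = 1832.66 km
GRAV-19→OBS3: c = 0.423981 rad, d = 2695.16 km
Total = 175.30 + 1832.66 + 2695.16 = 4703.12 km

4703 km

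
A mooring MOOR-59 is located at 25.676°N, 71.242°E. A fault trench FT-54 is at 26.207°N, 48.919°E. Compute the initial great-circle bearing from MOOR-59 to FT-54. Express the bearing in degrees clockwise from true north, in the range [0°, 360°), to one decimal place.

Δλ = -22.3230°
y = sin Δλ · cos φ₂ = -0.340783
x = cos φ₁ sin φ₂ − sin φ₁ cos φ₂ cos Δλ = 0.038401
θ = atan2(y, x) = -83.5708° → 276.4292° (mod 360°)

276.4°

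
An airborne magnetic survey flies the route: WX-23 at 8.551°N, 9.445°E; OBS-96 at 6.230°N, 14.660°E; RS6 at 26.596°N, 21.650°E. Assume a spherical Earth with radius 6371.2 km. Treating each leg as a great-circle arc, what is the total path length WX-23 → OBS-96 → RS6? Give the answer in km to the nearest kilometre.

WX-23→OBS-96: c = 0.098930 rad, d = 630.30 km
OBS-96→RS6: c = 0.373977 rad, d = 2382.68 km
Total = 630.30 + 2382.68 = 3012.98 km

3013 km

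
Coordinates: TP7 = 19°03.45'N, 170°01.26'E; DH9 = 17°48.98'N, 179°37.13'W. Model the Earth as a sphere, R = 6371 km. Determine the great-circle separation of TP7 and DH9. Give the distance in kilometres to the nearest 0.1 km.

1101.4 km

TP7: φ = +19.05750°, λ = +170.02100°
DH9: φ = +17.81633°, λ = -179.61883°
Δφ = -1.2412°,  Δλ = 10.3602°
a = sin²(Δφ/2) + cos φ₁ cos φ₂ sin²(Δλ/2) = 0.007453
c = 2·arcsin(√a) = 0.172873 rad = 9.9049°
d = R·c = 6371 × 0.172873 = 1101.4 km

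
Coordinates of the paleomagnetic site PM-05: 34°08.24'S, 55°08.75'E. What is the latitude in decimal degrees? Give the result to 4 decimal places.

34° + 8.24′/60 = 34 + 0.13733 = 34.1373°

34.1373°S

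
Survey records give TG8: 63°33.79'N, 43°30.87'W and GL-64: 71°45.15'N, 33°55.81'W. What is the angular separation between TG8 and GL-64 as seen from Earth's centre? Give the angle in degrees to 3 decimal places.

TG8: φ = +63.56317°, λ = -43.51450°
GL-64: φ = +71.75250°, λ = -33.93017°
Δφ = 8.1893°,  Δλ = 9.5843°
a = sin²(Δφ/2) + cos φ₁ cos φ₂ sin²(Δλ/2) = 0.006072
c = 2·arcsin(√a) = 0.155999 rad = 8.9381°

8.938°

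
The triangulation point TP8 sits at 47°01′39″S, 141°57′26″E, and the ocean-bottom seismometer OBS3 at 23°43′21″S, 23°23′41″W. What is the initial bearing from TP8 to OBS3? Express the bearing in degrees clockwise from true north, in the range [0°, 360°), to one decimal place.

194.1°

TP8: φ = -47.02750°, λ = +141.95722°
OBS3: φ = -23.72250°, λ = -23.39472°
Δλ = -165.3519°
y = sin Δλ · cos φ₂ = -0.231514
x = cos φ₁ sin φ₂ − sin φ₁ cos φ₂ cos Δλ = -0.922317
θ = atan2(y, x) = -165.9091° → 194.0909° (mod 360°)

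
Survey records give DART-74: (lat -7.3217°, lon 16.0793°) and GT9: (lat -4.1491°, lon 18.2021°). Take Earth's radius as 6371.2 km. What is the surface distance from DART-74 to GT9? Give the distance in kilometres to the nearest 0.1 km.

423.8 km

Δφ = 3.1726°,  Δλ = 2.1228°
a = sin²(Δφ/2) + cos φ₁ cos φ₂ sin²(Δλ/2) = 0.001106
c = 2·arcsin(√a) = 0.066519 rad = 3.8112°
d = R·c = 6371.2 × 0.066519 = 423.8 km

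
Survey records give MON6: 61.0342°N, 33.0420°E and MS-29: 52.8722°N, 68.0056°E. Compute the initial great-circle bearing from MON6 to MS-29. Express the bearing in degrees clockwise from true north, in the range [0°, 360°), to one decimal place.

97.7°

Δλ = 34.9636°
y = sin Δλ · cos φ₂ = 0.345894
x = cos φ₁ sin φ₂ − sin φ₁ cos φ₂ cos Δλ = -0.046661
θ = atan2(y, x) = 97.6828° → 97.6828° (mod 360°)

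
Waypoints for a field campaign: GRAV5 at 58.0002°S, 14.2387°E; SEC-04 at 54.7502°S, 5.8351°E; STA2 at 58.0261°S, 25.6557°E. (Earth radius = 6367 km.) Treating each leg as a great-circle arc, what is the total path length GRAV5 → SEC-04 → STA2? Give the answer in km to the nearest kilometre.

1897 km

GRAV5→SEC-04: c = 0.098955 rad, d = 630.05 km
SEC-04→STA2: c = 0.199019 rad, d = 1267.16 km
Total = 630.05 + 1267.16 = 1897.20 km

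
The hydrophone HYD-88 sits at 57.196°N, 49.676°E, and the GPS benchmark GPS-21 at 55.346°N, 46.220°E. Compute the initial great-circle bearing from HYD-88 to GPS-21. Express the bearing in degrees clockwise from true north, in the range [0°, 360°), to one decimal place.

227.5°

Δλ = -3.4560°
y = sin Δλ · cos φ₂ = -0.034278
x = cos φ₁ sin φ₂ − sin φ₁ cos φ₂ cos Δλ = -0.031414
θ = atan2(y, x) = -132.5039° → 227.4961° (mod 360°)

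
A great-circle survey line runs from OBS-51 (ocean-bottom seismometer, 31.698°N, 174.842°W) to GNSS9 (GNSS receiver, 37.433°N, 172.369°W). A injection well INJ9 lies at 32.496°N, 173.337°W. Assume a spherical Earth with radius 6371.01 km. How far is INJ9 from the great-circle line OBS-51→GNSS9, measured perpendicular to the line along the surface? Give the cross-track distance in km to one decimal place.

104.6 km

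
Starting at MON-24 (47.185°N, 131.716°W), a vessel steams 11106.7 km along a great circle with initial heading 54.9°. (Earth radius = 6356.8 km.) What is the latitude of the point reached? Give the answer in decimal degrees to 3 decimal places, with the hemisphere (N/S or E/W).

δ = d/R = 11106.7/6356.8 = 1.747216 rad
φ₂ = arcsin(sin φ₁ cos δ + cos φ₁ sin δ cos θ)
   = arcsin(0.73355·-0.17551 + 0.67963·0.98448·0.57501) = 14.83194°
λ₂ = λ₁ + atan2(sin θ sin δ cos φ₁, cos δ − sin φ₁ sin φ₂) = -8.14619°

14.832°N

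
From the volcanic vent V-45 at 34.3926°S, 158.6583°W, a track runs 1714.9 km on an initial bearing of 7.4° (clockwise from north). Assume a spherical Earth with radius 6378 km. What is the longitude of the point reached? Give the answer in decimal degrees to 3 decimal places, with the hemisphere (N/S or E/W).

156.583°W

δ = d/R = 1714.9/6378 = 0.268877 rad
φ₂ = arcsin(sin φ₁ cos δ + cos φ₁ sin δ cos θ)
   = arcsin(-0.56486·0.96407 + 0.82519·0.26565·0.99167) = -19.09772°
λ₂ = λ₁ + atan2(sin θ sin δ cos φ₁, cos δ − sin φ₁ sin φ₂) = -156.58332°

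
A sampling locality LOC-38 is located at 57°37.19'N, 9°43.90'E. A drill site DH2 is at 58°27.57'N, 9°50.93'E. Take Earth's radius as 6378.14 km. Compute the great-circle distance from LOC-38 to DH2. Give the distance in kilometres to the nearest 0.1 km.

93.7 km

LOC-38: φ = +57.61983°, λ = +9.73167°
DH2: φ = +58.45950°, λ = +9.84883°
Δφ = 0.8397°,  Δλ = 0.1172°
a = sin²(Δφ/2) + cos φ₁ cos φ₂ sin²(Δλ/2) = 0.000054
c = 2·arcsin(√a) = 0.014695 rad = 0.8420°
d = R·c = 6378.14 × 0.014695 = 93.7 km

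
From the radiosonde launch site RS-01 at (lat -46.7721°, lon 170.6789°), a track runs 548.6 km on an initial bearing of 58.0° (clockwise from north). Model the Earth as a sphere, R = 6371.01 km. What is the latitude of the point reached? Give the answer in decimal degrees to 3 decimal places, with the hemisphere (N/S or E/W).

44.005°S

δ = d/R = 548.6/6371.01 = 0.086109 rad
φ₂ = arcsin(sin φ₁ cos δ + cos φ₁ sin δ cos θ)
   = arcsin(-0.72864·0.99629 + 0.68490·0.08600·0.52992) = -44.00504°
λ₂ = λ₁ + atan2(sin θ sin δ cos φ₁, cos δ − sin φ₁ sin φ₂) = 176.49864°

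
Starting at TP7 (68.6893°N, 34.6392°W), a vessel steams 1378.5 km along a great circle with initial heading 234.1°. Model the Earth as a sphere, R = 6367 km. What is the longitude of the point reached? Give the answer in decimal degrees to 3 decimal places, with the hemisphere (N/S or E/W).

54.865°W

δ = d/R = 1378.5/6367 = 0.216507 rad
φ₂ = arcsin(sin φ₁ cos δ + cos φ₁ sin δ cos θ)
   = arcsin(0.93162·0.97665 + 0.36343·0.21482·-0.58637) = 59.77952°
λ₂ = λ₁ + atan2(sin θ sin δ cos φ₁, cos δ − sin φ₁ sin φ₂) = -54.86518°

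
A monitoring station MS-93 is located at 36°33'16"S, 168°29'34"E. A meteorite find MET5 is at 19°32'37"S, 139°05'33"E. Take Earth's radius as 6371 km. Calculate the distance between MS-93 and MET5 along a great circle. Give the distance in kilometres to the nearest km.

MS-93: φ = -36.55444°, λ = +168.49278°
MET5: φ = -19.54361°, λ = +139.09250°
Δφ = 17.0108°,  Δλ = -29.4003°
a = sin²(Δφ/2) + cos φ₁ cos φ₂ sin²(Δλ/2) = 0.070622
c = 2·arcsin(√a) = 0.537961 rad = 30.8229°
d = R·c = 6371 × 0.537961 = 3427.4 km

3427 km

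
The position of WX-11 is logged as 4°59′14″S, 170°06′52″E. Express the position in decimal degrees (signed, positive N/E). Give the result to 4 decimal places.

-4.9872°, +170.1144°

lat: 4.9872° S → -4.9872°
lon: 170.1144° E → +170.1144°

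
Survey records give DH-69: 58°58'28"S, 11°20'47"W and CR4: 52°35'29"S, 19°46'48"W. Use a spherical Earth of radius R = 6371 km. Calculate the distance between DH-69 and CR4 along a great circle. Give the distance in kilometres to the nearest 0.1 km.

DH-69: φ = -58.97444°, λ = -11.34639°
CR4: φ = -52.59139°, λ = -19.78000°
Δφ = 6.3831°,  Δλ = -8.4336°
a = sin²(Δφ/2) + cos φ₁ cos φ₂ sin²(Δλ/2) = 0.004793
c = 2·arcsin(√a) = 0.138567 rad = 7.9393°
d = R·c = 6371 × 0.138567 = 882.8 km

882.8 km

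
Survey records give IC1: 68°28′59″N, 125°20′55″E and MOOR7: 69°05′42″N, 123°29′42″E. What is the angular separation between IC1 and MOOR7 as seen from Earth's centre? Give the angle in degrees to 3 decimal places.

0.908°

IC1: φ = +68.48306°, λ = +125.34861°
MOOR7: φ = +69.09500°, λ = +123.49500°
Δφ = 0.6119°,  Δλ = -1.8536°
a = sin²(Δφ/2) + cos φ₁ cos φ₂ sin²(Δλ/2) = 0.000063
c = 2·arcsin(√a) = 0.015844 rad = 0.9078°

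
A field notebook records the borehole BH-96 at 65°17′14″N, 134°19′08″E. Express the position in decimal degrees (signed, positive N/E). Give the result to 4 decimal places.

lat: 65.2872° N → +65.2872°
lon: 134.3189° E → +134.3189°

+65.2872°, +134.3189°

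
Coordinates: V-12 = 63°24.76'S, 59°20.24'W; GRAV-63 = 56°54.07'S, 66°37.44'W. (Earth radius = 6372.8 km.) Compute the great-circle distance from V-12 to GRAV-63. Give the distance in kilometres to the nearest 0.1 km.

827.8 km

V-12: φ = -63.41267°, λ = -59.33733°
GRAV-63: φ = -56.90117°, λ = -66.62400°
Δφ = 6.5115°,  Δλ = -7.2867°
a = sin²(Δφ/2) + cos φ₁ cos φ₂ sin²(Δλ/2) = 0.004212
c = 2·arcsin(√a) = 0.129897 rad = 7.4425°
d = R·c = 6372.8 × 0.129897 = 827.8 km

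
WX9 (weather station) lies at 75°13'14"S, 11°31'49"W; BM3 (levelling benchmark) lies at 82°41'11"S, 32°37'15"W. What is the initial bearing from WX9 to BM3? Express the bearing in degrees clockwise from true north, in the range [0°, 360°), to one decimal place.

198.3°

WX9: φ = -75.22056°, λ = -11.53028°
BM3: φ = -82.68639°, λ = -32.62083°
Δλ = -21.0906°
y = sin Δλ · cos φ₂ = -0.045808
x = cos φ₁ sin φ₂ − sin φ₁ cos φ₂ cos Δλ = -0.138180
θ = atan2(y, x) = -161.6591° → 198.3409° (mod 360°)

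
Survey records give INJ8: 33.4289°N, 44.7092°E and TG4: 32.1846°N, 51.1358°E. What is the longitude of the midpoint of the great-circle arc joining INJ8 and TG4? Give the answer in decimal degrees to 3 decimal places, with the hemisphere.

47.945°E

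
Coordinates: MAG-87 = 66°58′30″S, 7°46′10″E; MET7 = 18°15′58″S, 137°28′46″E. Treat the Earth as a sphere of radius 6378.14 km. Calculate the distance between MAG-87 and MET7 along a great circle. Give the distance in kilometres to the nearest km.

9692 km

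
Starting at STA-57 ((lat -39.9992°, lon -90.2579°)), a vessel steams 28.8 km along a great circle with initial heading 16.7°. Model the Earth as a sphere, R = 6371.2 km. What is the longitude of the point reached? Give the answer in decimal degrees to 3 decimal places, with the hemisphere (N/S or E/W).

δ = d/R = 28.8/6371.2 = 0.004520 rad
φ₂ = arcsin(sin φ₁ cos δ + cos φ₁ sin δ cos θ)
   = arcsin(-0.64278·0.99999 + 0.76605·0.00452·0.95782) = -39.75109°
λ₂ = λ₁ + atan2(sin θ sin δ cos φ₁, cos δ − sin φ₁ sin φ₂) = -90.16110°

90.161°W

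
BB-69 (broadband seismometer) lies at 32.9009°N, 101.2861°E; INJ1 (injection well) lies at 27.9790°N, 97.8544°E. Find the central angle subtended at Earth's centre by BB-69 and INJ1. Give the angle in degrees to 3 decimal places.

Δφ = -4.9219°,  Δλ = -3.4317°
a = sin²(Δφ/2) + cos φ₁ cos φ₂ sin²(Δλ/2) = 0.002508
c = 2·arcsin(√a) = 0.100212 rad = 5.7417°

5.742°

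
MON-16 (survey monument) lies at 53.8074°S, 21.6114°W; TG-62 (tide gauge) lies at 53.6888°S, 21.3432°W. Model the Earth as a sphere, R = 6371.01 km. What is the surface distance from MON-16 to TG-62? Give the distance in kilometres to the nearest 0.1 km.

Δφ = 0.1186°,  Δλ = 0.2682°
a = sin²(Δφ/2) + cos φ₁ cos φ₂ sin²(Δλ/2) = 0.000003
c = 2·arcsin(√a) = 0.003456 rad = 0.1980°
d = R·c = 6371.01 × 0.003456 = 22.0 km

22.0 km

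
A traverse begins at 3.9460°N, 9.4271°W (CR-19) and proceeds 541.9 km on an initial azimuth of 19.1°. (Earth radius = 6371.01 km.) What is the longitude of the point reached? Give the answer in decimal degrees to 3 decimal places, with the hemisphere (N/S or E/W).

7.816°W

δ = d/R = 541.9/6371.01 = 0.085057 rad
φ₂ = arcsin(sin φ₁ cos δ + cos φ₁ sin δ cos θ)
   = arcsin(0.06882·0.99638 + 0.99763·0.08495·0.94495) = 8.54899°
λ₂ = λ₁ + atan2(sin θ sin δ cos φ₁, cos δ − sin φ₁ sin φ₂) = -7.81625°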